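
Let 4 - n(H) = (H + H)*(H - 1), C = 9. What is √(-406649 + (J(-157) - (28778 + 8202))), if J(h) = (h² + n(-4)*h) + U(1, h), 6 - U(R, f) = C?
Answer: I*√413331 ≈ 642.91*I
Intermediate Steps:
U(R, f) = -3 (U(R, f) = 6 - 1*9 = 6 - 9 = -3)
n(H) = 4 - 2*H*(-1 + H) (n(H) = 4 - (H + H)*(H - 1) = 4 - 2*H*(-1 + H))
J(h) = -3 + h² - 36*h (J(h) = (h² + (4 - 2*(-4)² + 2*(-4))*h) - 3 = (h² + (4 - 2*16 - 8)*h) - 3 = (h² + (4 - 32 - 8)*h) - 3 = (h² - 36*h) - 3 = -3 + h² - 36*h)
√(-406649 + (J(-157) - (28778 + 8202))) = √(-406649 + ((-3 + (-157)² - 36*(-157)) - (28778 + 8202))) = √(-406649 + ((-3 + 24649 + 5652) - 1*36980)) = √(-406649 + (30298 - 36980)) = √(-406649 - 6682) = √(-413331) = I*√413331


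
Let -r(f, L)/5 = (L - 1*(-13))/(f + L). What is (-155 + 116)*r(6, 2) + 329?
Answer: 5557/8 ≈ 694.63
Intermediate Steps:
r(f, L) = -5*(13 + L)/(L + f) (r(f, L) = -5*(L - 1*(-13))/(f + L) = -5*(L + 13)/(L + f) = -5*(13 + L)/(L + f))
(-155 + 116)*r(6, 2) + 329 = (-155 + 116)*(5*(-13 - 1*2)/(2 + 6)) + 329 = -195*(-13 - 2)/8 + 329 = -195*(-15)/8 + 329 = -39*(-75/8) + 329 = 2925/8 + 329 = 5557/8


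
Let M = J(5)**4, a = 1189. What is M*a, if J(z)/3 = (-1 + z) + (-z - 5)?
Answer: 124816464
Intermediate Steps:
J(z) = -18 (J(z) = 3*((-1 + z) + (-z - 5)) = 3*((-1 + z) + (-5 - z)) = 3*(-6) = -18)
M = 104976 (M = (-18)**4 = 104976)
M*a = 104976*1189 = 124816464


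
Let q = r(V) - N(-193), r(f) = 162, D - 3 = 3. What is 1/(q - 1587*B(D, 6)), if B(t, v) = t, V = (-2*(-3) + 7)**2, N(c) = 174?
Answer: -1/9534 ≈ -0.00010489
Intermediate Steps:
D = 6 (D = 3 + 3 = 6)
V = 169 (V = (6 + 7)**2 = 13**2 = 169)
q = -12 (q = 162 - 1*174 = 162 - 174 = -12)
1/(q - 1587*B(D, 6)) = 1/(-12 - 1587*6) = 1/(-12 - 9522) = 1/(-9534) = -1/9534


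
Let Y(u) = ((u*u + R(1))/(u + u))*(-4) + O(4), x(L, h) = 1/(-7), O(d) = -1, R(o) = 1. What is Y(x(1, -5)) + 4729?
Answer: 33196/7 ≈ 4742.3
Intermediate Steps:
x(L, h) = -⅐
Y(u) = -1 - 2*(1 + u²)/u (Y(u) = ((u*u + 1)/(u + u))*(-4) - 1 = ((u² + 1)/((2*u)))*(-4) - 1 = ((1 + u²)*(1/(2*u)))*(-4) - 1 = ((1 + u²)/(2*u))*(-4) - 1 = -2*(1 + u²)/u - 1 = -1 - 2*(1 + u²)/u)
Y(x(1, -5)) + 4729 = (-1 - 2*(-⅐) - 2/(-⅐)) + 4729 = (-1 + 2/7 - 2*(-7)) + 4729 = (-1 + 2/7 + 14) + 4729 = 93/7 + 4729 = 33196/7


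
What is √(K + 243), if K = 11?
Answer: √254 ≈ 15.937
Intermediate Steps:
√(K + 243) = √(11 + 243) = √254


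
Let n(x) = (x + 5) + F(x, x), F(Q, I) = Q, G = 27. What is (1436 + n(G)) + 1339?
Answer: 2834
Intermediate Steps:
n(x) = 5 + 2*x (n(x) = (x + 5) + x = (5 + x) + x = 5 + 2*x)
(1436 + n(G)) + 1339 = (1436 + (5 + 2*27)) + 1339 = (1436 + (5 + 54)) + 1339 = (1436 + 59) + 1339 = 1495 + 1339 = 2834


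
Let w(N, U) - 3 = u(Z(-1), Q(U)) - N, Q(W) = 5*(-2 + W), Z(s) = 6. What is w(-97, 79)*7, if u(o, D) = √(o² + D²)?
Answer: 700 + 7*√148261 ≈ 3395.3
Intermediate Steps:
Q(W) = -10 + 5*W
u(o, D) = √(D² + o²)
w(N, U) = 3 + √(36 + (-10 + 5*U)²) - N (w(N, U) = 3 + (√((-10 + 5*U)² + 6²) - N) = 3 + (√((-10 + 5*U)² + 36) - N) = 3 + (√(36 + (-10 + 5*U)²) - N) = 3 + √(36 + (-10 + 5*U)²) - N)
w(-97, 79)*7 = (3 + √(36 + 25*(-2 + 79)²) - 1*(-97))*7 = (3 + √(36 + 25*77²) + 97)*7 = (3 + √(36 + 25*5929) + 97)*7 = (3 + √(36 + 148225) + 97)*7 = (3 + √148261 + 97)*7 = (100 + √148261)*7 = 700 + 7*√148261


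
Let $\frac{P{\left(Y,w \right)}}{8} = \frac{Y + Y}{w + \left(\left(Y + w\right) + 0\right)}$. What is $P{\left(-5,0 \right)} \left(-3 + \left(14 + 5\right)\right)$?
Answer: $256$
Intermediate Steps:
$P{\left(Y,w \right)} = \frac{16 Y}{Y + 2 w}$ ($P{\left(Y,w \right)} = 8 \frac{Y + Y}{w + \left(\left(Y + w\right) + 0\right)} = 8 \frac{2 Y}{w + \left(Y + w\right)} = 8 \frac{2 Y}{Y + 2 w} = \frac{16 Y}{Y + 2 w}$)
$P{\left(-5,0 \right)} \left(-3 + \left(14 + 5\right)\right) = 16 \left(-5\right) \frac{1}{-5 + 2 \cdot 0} \left(-3 + \left(14 + 5\right)\right) = 16 \left(-5\right) \frac{1}{-5 + 0} \left(-3 + 19\right) = 16 \left(-5\right) \frac{1}{-5} \cdot 16 = 16 \left(-5\right) \left(- \frac{1}{5}\right) 16 = 16 \cdot 16 = 256$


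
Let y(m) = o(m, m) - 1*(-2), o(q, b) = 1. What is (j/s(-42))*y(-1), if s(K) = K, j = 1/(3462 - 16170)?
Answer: 1/177912 ≈ 5.6208e-6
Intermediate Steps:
j = -1/12708 (j = 1/(-12708) = -1/12708 ≈ -7.8691e-5)
y(m) = 3 (y(m) = 1 - 1*(-2) = 1 + 2 = 3)
(j/s(-42))*y(-1) = -1/12708/(-42)*3 = -1/12708*(-1/42)*3 = (1/533736)*3 = 1/177912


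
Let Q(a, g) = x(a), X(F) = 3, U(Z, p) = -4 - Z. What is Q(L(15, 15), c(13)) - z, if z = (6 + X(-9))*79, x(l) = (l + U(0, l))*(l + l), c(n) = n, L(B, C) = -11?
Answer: -381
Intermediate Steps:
x(l) = 2*l*(-4 + l) (x(l) = (l + (-4 - 1*0))*(l + l) = (l + (-4 + 0))*(2*l) = (l - 4)*(2*l) = (-4 + l)*(2*l) = 2*l*(-4 + l))
Q(a, g) = 2*a*(-4 + a)
z = 711 (z = (6 + 3)*79 = 9*79 = 711)
Q(L(15, 15), c(13)) - z = 2*(-11)*(-4 - 11) - 1*711 = 2*(-11)*(-15) - 711 = 330 - 711 = -381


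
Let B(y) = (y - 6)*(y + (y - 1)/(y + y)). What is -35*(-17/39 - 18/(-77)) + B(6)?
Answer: 3035/429 ≈ 7.0746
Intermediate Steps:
B(y) = (-6 + y)*(y + (-1 + y)/(2*y)) (B(y) = (-6 + y)*(y + (-1 + y)/((2*y))) = (-6 + y)*(y + (-1 + y)*(1/(2*y))) = (-6 + y)*(y + (-1 + y)/(2*y)))
-35*(-17/39 - 18/(-77)) + B(6) = -35*(-17/39 - 18/(-77)) + (-7/2 + 6**2 + 3/6 - 11/2*6) = -35*(-17*1/39 - 18*(-1/77)) + (-7/2 + 36 + 3*(1/6) - 33) = -35*(-17/39 + 18/77) + (-7/2 + 36 + 1/2 - 33) = -35*(-607/3003) + 0 = 3035/429 + 0 = 3035/429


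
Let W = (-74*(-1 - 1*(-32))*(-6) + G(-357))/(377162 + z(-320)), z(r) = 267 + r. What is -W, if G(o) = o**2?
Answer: -47071/125703 ≈ -0.37446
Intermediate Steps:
W = 47071/125703 (W = (-74*(-1 - 1*(-32))*(-6) + (-357)**2)/(377162 + (267 - 320)) = (-74*(-1 + 32)*(-6) + 127449)/(377162 - 53) = (-74*31*(-6) + 127449)/377109 = (-2294*(-6) + 127449)*(1/377109) = (13764 + 127449)*(1/377109) = 141213*(1/377109) = 47071/125703 ≈ 0.37446)
-W = -1*47071/125703 = -47071/125703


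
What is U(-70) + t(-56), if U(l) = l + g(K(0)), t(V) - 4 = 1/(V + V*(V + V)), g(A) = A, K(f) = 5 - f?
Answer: -379175/6216 ≈ -61.000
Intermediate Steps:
t(V) = 4 + 1/(V + 2*V**2) (t(V) = 4 + 1/(V + V*(V + V)) = 4 + 1/(V + V*(2*V)) = 4 + 1/(V + 2*V**2))
U(l) = 5 + l (U(l) = l + (5 - 1*0) = l + (5 + 0) = l + 5 = 5 + l)
U(-70) + t(-56) = (5 - 70) + (1 + 4*(-56) + 8*(-56)**2)/((-56)*(1 + 2*(-56))) = -65 - (1 - 224 + 8*3136)/(56*(1 - 112)) = -65 - 1/56*(1 - 224 + 25088)/(-111) = -65 - 1/56*(-1/111)*24865 = -65 + 24865/6216 = -379175/6216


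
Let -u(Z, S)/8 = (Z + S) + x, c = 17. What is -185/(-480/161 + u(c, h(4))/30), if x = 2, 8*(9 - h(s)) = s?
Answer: 89355/4982 ≈ 17.936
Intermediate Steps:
h(s) = 9 - s/8
u(Z, S) = -16 - 8*S - 8*Z (u(Z, S) = -8*((Z + S) + 2) = -8*((S + Z) + 2) = -8*(2 + S + Z) = -16 - 8*S - 8*Z)
-185/(-480/161 + u(c, h(4))/30) = -185/(-480/161 + (-16 - 8*(9 - ⅛*4) - 8*17)/30) = -185/(-480*1/161 + (-16 - 8*(9 - ½) - 136)*(1/30)) = -185/(-480/161 + (-16 - 8*17/2 - 136)*(1/30)) = -185/(-480/161 + (-16 - 68 - 136)*(1/30)) = -185/(-480/161 - 220*1/30) = -185/(-480/161 - 22/3) = -185/(-4982/483) = -185*(-483/4982) = 89355/4982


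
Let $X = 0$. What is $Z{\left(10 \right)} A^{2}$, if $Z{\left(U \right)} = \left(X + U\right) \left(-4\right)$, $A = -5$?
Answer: $-1000$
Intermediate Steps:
$Z{\left(U \right)} = - 4 U$ ($Z{\left(U \right)} = \left(0 + U\right) \left(-4\right) = U \left(-4\right) = - 4 U$)
$Z{\left(10 \right)} A^{2} = \left(-4\right) 10 \left(-5\right)^{2} = \left(-40\right) 25 = -1000$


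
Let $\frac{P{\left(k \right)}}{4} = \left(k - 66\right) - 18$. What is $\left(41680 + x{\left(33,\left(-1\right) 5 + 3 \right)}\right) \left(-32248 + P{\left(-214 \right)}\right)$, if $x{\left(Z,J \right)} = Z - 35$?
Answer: $-1393712320$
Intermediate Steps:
$x{\left(Z,J \right)} = -35 + Z$
$P{\left(k \right)} = -336 + 4 k$ ($P{\left(k \right)} = 4 \left(\left(k - 66\right) - 18\right) = 4 \left(\left(-66 + k\right) - 18\right) = 4 \left(-84 + k\right) = -336 + 4 k$)
$\left(41680 + x{\left(33,\left(-1\right) 5 + 3 \right)}\right) \left(-32248 + P{\left(-214 \right)}\right) = \left(41680 + \left(-35 + 33\right)\right) \left(-32248 + \left(-336 + 4 \left(-214\right)\right)\right) = \left(41680 - 2\right) \left(-32248 - 1192\right) = 41678 \left(-32248 - 1192\right) = 41678 \left(-33440\right) = -1393712320$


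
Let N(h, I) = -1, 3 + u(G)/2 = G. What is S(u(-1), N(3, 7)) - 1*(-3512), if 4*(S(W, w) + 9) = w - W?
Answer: 14019/4 ≈ 3504.8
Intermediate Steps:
u(G) = -6 + 2*G
S(W, w) = -9 - W/4 + w/4 (S(W, w) = -9 + (w - W)/4 = -9 + (-W/4 + w/4) = -9 - W/4 + w/4)
S(u(-1), N(3, 7)) - 1*(-3512) = (-9 - (-6 + 2*(-1))/4 + (¼)*(-1)) - 1*(-3512) = (-9 - (-6 - 2)/4 - ¼) + 3512 = (-9 - ¼*(-8) - ¼) + 3512 = (-9 + 2 - ¼) + 3512 = -29/4 + 3512 = 14019/4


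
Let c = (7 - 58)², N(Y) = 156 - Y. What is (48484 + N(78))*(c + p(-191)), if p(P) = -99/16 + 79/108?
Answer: 27225678275/216 ≈ 1.2604e+8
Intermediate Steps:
p(P) = -2357/432 (p(P) = -99*1/16 + 79*(1/108) = -99/16 + 79/108 = -2357/432)
c = 2601 (c = (-51)² = 2601)
(48484 + N(78))*(c + p(-191)) = (48484 + (156 - 1*78))*(2601 - 2357/432) = (48484 + (156 - 78))*(1121275/432) = (48484 + 78)*(1121275/432) = 48562*(1121275/432) = 27225678275/216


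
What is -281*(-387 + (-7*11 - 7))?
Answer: 132351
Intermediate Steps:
-281*(-387 + (-7*11 - 7)) = -281*(-387 + (-77 - 7)) = -281*(-387 - 84) = -281*(-471) = 132351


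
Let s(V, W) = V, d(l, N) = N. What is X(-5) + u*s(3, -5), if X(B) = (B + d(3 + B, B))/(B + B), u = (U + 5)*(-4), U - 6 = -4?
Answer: -83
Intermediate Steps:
U = 2 (U = 6 - 4 = 2)
u = -28 (u = (2 + 5)*(-4) = 7*(-4) = -28)
X(B) = 1 (X(B) = (B + B)/(B + B) = (2*B)/((2*B)) = (2*B)*(1/(2*B)) = 1)
X(-5) + u*s(3, -5) = 1 - 28*3 = 1 - 84 = -83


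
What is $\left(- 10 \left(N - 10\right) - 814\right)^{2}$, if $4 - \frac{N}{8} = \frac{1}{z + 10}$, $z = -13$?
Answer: $\frac{10125124}{9} \approx 1.125 \cdot 10^{6}$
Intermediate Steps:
$N = \frac{104}{3}$ ($N = 32 - \frac{8}{-13 + 10} = 32 - \frac{8}{-3} = 32 - - \frac{8}{3} = 32 + \frac{8}{3} = \frac{104}{3} \approx 34.667$)
$\left(- 10 \left(N - 10\right) - 814\right)^{2} = \left(- 10 \left(\frac{104}{3} - 10\right) - 814\right)^{2} = \left(\left(-10\right) \frac{74}{3} - 814\right)^{2} = \left(- \frac{740}{3} - 814\right)^{2} = \left(- \frac{3182}{3}\right)^{2} = \frac{10125124}{9}$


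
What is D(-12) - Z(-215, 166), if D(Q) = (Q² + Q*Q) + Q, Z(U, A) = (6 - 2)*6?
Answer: 252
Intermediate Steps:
Z(U, A) = 24 (Z(U, A) = 4*6 = 24)
D(Q) = Q + 2*Q² (D(Q) = (Q² + Q²) + Q = 2*Q² + Q = Q + 2*Q²)
D(-12) - Z(-215, 166) = -12*(1 + 2*(-12)) - 1*24 = -12*(1 - 24) - 24 = -12*(-23) - 24 = 276 - 24 = 252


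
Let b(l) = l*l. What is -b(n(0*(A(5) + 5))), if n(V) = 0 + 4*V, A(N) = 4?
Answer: 0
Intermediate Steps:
n(V) = 4*V
b(l) = l²
-b(n(0*(A(5) + 5))) = -(4*(0*(4 + 5)))² = -(4*(0*9))² = -(4*0)² = -1*0² = -1*0 = 0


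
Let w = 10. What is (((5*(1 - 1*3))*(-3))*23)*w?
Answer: 6900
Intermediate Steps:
(((5*(1 - 1*3))*(-3))*23)*w = (((5*(1 - 1*3))*(-3))*23)*10 = (((5*(1 - 3))*(-3))*23)*10 = (((5*(-2))*(-3))*23)*10 = (-10*(-3)*23)*10 = (30*23)*10 = 690*10 = 6900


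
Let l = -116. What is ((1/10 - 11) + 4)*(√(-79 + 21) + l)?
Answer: 4002/5 - 69*I*√58/10 ≈ 800.4 - 52.549*I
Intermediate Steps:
((1/10 - 11) + 4)*(√(-79 + 21) + l) = ((1/10 - 11) + 4)*(√(-79 + 21) - 116) = ((⅒ - 11) + 4)*(√(-58) - 116) = (-109/10 + 4)*(I*√58 - 116) = -69*(-116 + I*√58)/10 = 4002/5 - 69*I*√58/10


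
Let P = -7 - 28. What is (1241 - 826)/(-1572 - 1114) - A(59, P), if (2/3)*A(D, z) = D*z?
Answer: 4159735/1343 ≈ 3097.3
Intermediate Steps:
P = -35
A(D, z) = 3*D*z/2 (A(D, z) = 3*(D*z)/2 = 3*D*z/2)
(1241 - 826)/(-1572 - 1114) - A(59, P) = (1241 - 826)/(-1572 - 1114) - 3*59*(-35)/2 = 415/(-2686) - 1*(-6195/2) = 415*(-1/2686) + 6195/2 = -415/2686 + 6195/2 = 4159735/1343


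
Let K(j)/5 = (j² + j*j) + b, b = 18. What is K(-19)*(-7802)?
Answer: -28867400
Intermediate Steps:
K(j) = 90 + 10*j² (K(j) = 5*((j² + j*j) + 18) = 5*((j² + j²) + 18) = 5*(2*j² + 18) = 5*(18 + 2*j²) = 90 + 10*j²)
K(-19)*(-7802) = (90 + 10*(-19)²)*(-7802) = (90 + 10*361)*(-7802) = (90 + 3610)*(-7802) = 3700*(-7802) = -28867400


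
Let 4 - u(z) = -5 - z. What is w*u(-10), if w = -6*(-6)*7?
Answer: -252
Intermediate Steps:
u(z) = 9 + z (u(z) = 4 - (-5 - z) = 4 + (5 + z) = 9 + z)
w = 252 (w = 36*7 = 252)
w*u(-10) = 252*(9 - 10) = 252*(-1) = -252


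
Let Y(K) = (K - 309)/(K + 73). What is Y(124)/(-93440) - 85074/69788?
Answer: -1072604149/879887104 ≈ -1.2190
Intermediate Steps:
Y(K) = (-309 + K)/(73 + K)
Y(124)/(-93440) - 85074/69788 = ((-309 + 124)/(73 + 124))/(-93440) - 85074/69788 = (-185/197)*(-1/93440) - 85074*1/69788 = ((1/197)*(-185))*(-1/93440) - 42537/34894 = -185/197*(-1/93440) - 42537/34894 = 37/3681536 - 42537/34894 = -1072604149/879887104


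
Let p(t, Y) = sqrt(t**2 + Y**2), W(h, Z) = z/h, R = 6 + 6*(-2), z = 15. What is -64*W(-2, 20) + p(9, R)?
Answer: 480 + 3*sqrt(13) ≈ 490.82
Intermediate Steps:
R = -6 (R = 6 - 12 = -6)
W(h, Z) = 15/h
p(t, Y) = sqrt(Y**2 + t**2)
-64*W(-2, 20) + p(9, R) = -960/(-2) + sqrt((-6)**2 + 9**2) = -960*(-1)/2 + sqrt(36 + 81) = -64*(-15/2) + sqrt(117) = 480 + 3*sqrt(13)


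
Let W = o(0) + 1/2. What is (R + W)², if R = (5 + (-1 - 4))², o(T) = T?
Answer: ¼ ≈ 0.25000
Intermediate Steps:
W = ½ (W = 0 + 1/2 = 0 + ½ = ½ ≈ 0.50000)
R = 0 (R = (5 - 5)² = 0² = 0)
(R + W)² = (0 + ½)² = (½)² = ¼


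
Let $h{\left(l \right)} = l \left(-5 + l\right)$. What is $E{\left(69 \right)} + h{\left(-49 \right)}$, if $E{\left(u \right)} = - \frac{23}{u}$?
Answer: $\frac{7937}{3} \approx 2645.7$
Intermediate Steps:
$E{\left(69 \right)} + h{\left(-49 \right)} = - \frac{23}{69} - 49 \left(-5 - 49\right) = \left(-23\right) \frac{1}{69} - -2646 = - \frac{1}{3} + 2646 = \frac{7937}{3}$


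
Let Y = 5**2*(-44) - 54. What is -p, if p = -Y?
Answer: -1154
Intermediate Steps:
Y = -1154 (Y = 25*(-44) - 54 = -1100 - 54 = -1154)
p = 1154 (p = -1*(-1154) = 1154)
-p = -1*1154 = -1154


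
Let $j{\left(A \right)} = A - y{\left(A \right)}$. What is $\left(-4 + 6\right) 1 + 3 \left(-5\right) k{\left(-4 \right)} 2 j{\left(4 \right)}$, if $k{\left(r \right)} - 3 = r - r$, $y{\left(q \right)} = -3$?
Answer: $-628$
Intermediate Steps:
$k{\left(r \right)} = 3$ ($k{\left(r \right)} = 3 + \left(r - r\right) = 3 + 0 = 3$)
$j{\left(A \right)} = 3 + A$ ($j{\left(A \right)} = A - -3 = A + 3 = 3 + A$)
$\left(-4 + 6\right) 1 + 3 \left(-5\right) k{\left(-4 \right)} 2 j{\left(4 \right)} = \left(-4 + 6\right) 1 + 3 \left(-5\right) 3 \cdot 2 \left(3 + 4\right) = 2 \cdot 1 - 15 \cdot 6 \cdot 7 = 2 - 630 = -628$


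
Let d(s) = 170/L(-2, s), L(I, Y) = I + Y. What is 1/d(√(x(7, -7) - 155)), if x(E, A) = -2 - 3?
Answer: -1/85 + 2*I*√10/85 ≈ -0.011765 + 0.074407*I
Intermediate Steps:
x(E, A) = -5
d(s) = 170/(-2 + s)
1/d(√(x(7, -7) - 155)) = 1/(170/(-2 + √(-5 - 155))) = 1/(170/(-2 + √(-160))) = 1/(170/(-2 + 4*I*√10)) = -1/85 + 2*I*√10/85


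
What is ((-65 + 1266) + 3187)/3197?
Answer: 4388/3197 ≈ 1.3725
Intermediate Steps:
((-65 + 1266) + 3187)/3197 = (1201 + 3187)*(1/3197) = 4388*(1/3197) = 4388/3197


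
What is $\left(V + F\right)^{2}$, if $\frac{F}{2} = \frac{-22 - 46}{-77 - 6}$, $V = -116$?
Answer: $\frac{90098064}{6889} \approx 13079.0$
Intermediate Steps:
$F = \frac{136}{83}$ ($F = 2 \frac{-22 - 46}{-77 - 6} = 2 \left(- \frac{68}{-83}\right) = 2 \left(\left(-68\right) \left(- \frac{1}{83}\right)\right) = 2 \cdot \frac{68}{83} = \frac{136}{83} \approx 1.6386$)
$\left(V + F\right)^{2} = \left(-116 + \frac{136}{83}\right)^{2} = \left(- \frac{9492}{83}\right)^{2} = \frac{90098064}{6889}$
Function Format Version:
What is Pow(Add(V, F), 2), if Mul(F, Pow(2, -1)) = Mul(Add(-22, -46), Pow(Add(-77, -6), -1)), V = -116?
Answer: Rational(90098064, 6889) ≈ 13079.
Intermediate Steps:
F = Rational(136, 83) (F = Mul(2, Mul(Add(-22, -46), Pow(Add(-77, -6), -1))) = Mul(2, Mul(-68, Pow(-83, -1))) = Mul(2, Mul(-68, Rational(-1, 83))) = Mul(2, Rational(68, 83)) = Rational(136, 83) ≈ 1.6386)
Pow(Add(V, F), 2) = Pow(Add(-116, Rational(136, 83)), 2) = Pow(Rational(-9492, 83), 2) = Rational(90098064, 6889)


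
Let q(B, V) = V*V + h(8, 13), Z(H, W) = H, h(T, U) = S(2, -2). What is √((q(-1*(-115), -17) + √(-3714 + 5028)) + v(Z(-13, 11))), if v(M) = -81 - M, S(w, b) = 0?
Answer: √(221 + 3*√146) ≈ 16.039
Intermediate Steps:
h(T, U) = 0
q(B, V) = V² (q(B, V) = V*V + 0 = V² + 0 = V²)
√((q(-1*(-115), -17) + √(-3714 + 5028)) + v(Z(-13, 11))) = √(((-17)² + √(-3714 + 5028)) + (-81 - 1*(-13))) = √((289 + √1314) + (-81 + 13)) = √((289 + 3*√146) - 68) = √(221 + 3*√146)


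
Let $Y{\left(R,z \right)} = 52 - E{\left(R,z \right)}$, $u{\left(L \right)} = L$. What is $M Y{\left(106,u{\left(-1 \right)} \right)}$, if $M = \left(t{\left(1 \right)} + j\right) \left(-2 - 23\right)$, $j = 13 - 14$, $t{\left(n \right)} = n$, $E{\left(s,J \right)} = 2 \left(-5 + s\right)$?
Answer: $0$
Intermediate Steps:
$E{\left(s,J \right)} = -10 + 2 s$
$j = -1$
$Y{\left(R,z \right)} = 62 - 2 R$ ($Y{\left(R,z \right)} = 52 - \left(-10 + 2 R\right) = 62 - 2 R$)
$M = 0$ ($M = \left(1 - 1\right) \left(-2 - 23\right) = 0 \left(-25\right) = 0$)
$M Y{\left(106,u{\left(-1 \right)} \right)} = 0 \left(62 - 212\right) = 0 \left(-150\right) = 0$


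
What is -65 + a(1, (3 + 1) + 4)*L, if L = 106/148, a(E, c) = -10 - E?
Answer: -5393/74 ≈ -72.878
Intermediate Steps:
L = 53/74 (L = 106*(1/148) = 53/74 ≈ 0.71622)
-65 + a(1, (3 + 1) + 4)*L = -65 + (-10 - 1*1)*(53/74) = -65 + (-10 - 1)*(53/74) = -65 - 11*53/74 = -65 - 583/74 = -5393/74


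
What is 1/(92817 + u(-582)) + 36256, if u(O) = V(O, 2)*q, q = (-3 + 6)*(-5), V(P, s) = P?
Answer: 3681688033/101547 ≈ 36256.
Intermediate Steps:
q = -15 (q = 3*(-5) = -15)
u(O) = -15*O (u(O) = O*(-15) = -15*O)
1/(92817 + u(-582)) + 36256 = 1/(92817 - 15*(-582)) + 36256 = 1/(92817 + 8730) + 36256 = 1/101547 + 36256 = 3681688033/101547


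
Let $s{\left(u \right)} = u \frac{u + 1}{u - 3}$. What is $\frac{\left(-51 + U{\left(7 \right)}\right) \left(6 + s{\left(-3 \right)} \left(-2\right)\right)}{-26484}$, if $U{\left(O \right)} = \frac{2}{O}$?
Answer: $\frac{710}{46347} \approx 0.015319$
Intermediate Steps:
$s{\left(u \right)} = \frac{u \left(1 + u\right)}{-3 + u}$ ($s{\left(u \right)} = u \frac{1 + u}{-3 + u} = \frac{u \left(1 + u\right)}{-3 + u}$)
$\frac{\left(-51 + U{\left(7 \right)}\right) \left(6 + s{\left(-3 \right)} \left(-2\right)\right)}{-26484} = \frac{\left(-51 + \frac{2}{7}\right) \left(6 + - \frac{3 \left(1 - 3\right)}{-3 - 3} \left(-2\right)\right)}{-26484} = \left(-51 + 2 \cdot \frac{1}{7}\right) \left(6 + \left(-3\right) \frac{1}{-6} \left(-2\right) \left(-2\right)\right) \left(- \frac{1}{26484}\right) = \left(-51 + \frac{2}{7}\right) \left(6 + \left(-3\right) \left(- \frac{1}{6}\right) \left(-2\right) \left(-2\right)\right) \left(- \frac{1}{26484}\right) = - \frac{355 \left(6 - -2\right)}{7} \left(- \frac{1}{26484}\right) = - \frac{355 \left(6 + 2\right)}{7} \left(- \frac{1}{26484}\right) = \left(- \frac{355}{7}\right) 8 \left(- \frac{1}{26484}\right) = \left(- \frac{2840}{7}\right) \left(- \frac{1}{26484}\right) = \frac{710}{46347}$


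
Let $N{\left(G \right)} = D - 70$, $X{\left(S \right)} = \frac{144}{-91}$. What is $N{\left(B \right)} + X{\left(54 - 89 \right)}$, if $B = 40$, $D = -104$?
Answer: $- \frac{15978}{91} \approx -175.58$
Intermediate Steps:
$X{\left(S \right)} = - \frac{144}{91}$ ($X{\left(S \right)} = 144 \left(- \frac{1}{91}\right) = - \frac{144}{91}$)
$N{\left(G \right)} = -174$ ($N{\left(G \right)} = -104 - 70 = -174$)
$N{\left(B \right)} + X{\left(54 - 89 \right)} = -174 - \frac{144}{91} = - \frac{15978}{91}$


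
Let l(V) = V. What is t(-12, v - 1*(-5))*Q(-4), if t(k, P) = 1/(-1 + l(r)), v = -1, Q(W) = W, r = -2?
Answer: 4/3 ≈ 1.3333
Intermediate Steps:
t(k, P) = -⅓ (t(k, P) = 1/(-1 - 2) = 1/(-3) = -⅓)
t(-12, v - 1*(-5))*Q(-4) = -⅓*(-4) = 4/3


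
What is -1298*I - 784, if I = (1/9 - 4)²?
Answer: -1653554/81 ≈ -20414.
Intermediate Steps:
I = 1225/81 (I = (⅑ - 4)² = (-35/9)² = 1225/81 ≈ 15.123)
-1298*I - 784 = -1298*1225/81 - 784 = -1590050/81 - 784 = -1653554/81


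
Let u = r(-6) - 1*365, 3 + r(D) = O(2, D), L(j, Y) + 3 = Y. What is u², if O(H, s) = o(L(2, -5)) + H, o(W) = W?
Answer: 139876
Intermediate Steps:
L(j, Y) = -3 + Y
O(H, s) = -8 + H (O(H, s) = (-3 - 5) + H = -8 + H)
r(D) = -9 (r(D) = -3 + (-8 + 2) = -3 - 6 = -9)
u = -374 (u = -9 - 1*365 = -9 - 365 = -374)
u² = (-374)² = 139876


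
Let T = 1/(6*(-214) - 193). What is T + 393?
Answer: 580460/1477 ≈ 393.00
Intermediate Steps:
T = -1/1477 (T = 1/(-1284 - 193) = 1/(-1477) = -1/1477 ≈ -0.00067705)
T + 393 = -1/1477 + 393 = 580460/1477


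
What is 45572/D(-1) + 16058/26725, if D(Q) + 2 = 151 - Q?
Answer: 24406408/80175 ≈ 304.41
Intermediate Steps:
D(Q) = 149 - Q (D(Q) = -2 + (151 - Q) = 149 - Q)
45572/D(-1) + 16058/26725 = 45572/(149 - 1*(-1)) + 16058/26725 = 45572/(149 + 1) + 16058*(1/26725) = 45572/150 + 16058/26725 = 45572*(1/150) + 16058/26725 = 22786/75 + 16058/26725 = 24406408/80175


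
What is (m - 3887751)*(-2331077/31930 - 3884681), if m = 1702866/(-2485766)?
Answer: 299682382123956049869681/19842627095 ≈ 1.5103e+13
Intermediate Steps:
m = -851433/1242883 (m = 1702866*(-1/2485766) = -851433/1242883 ≈ -0.68505)
(m - 3887751)*(-2331077/31930 - 3884681) = (-851433/1242883 - 3887751)*(-2331077/31930 - 3884681) = -4832020477566*(-2331077*1/31930 - 3884681)/1242883 = -4832020477566*(-2331077/31930 - 3884681)/1242883 = -4832020477566/1242883*(-124040195407/31930) = 299682382123956049869681/19842627095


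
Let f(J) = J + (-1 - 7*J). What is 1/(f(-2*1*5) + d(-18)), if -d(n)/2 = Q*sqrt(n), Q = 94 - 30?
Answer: 59/298393 + 384*I*sqrt(2)/298393 ≈ 0.00019773 + 0.0018199*I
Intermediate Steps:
f(J) = -1 - 6*J
Q = 64
d(n) = -128*sqrt(n)
1/(f(-2*1*5) + d(-18)) = 1/((-1 - 6*(-2*1)*5) - 384*I*sqrt(2)) = 1/((-1 - (-12)*5) - 384*I*sqrt(2)) = 1/((-1 - 6*(-10)) - 384*I*sqrt(2)) = 1/((-1 + 60) - 384*I*sqrt(2)) = 1/(59 - 384*I*sqrt(2))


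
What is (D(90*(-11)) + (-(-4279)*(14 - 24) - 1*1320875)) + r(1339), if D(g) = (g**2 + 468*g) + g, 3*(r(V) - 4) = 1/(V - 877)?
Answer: -1175149205/1386 ≈ -8.4787e+5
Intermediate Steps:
r(V) = 4 + 1/(3*(-877 + V)) (r(V) = 4 + 1/(3*(V - 877)) = 4 + 1/(3*(-877 + V)))
D(g) = g**2 + 469*g
(D(90*(-11)) + (-(-4279)*(14 - 24) - 1*1320875)) + r(1339) = ((90*(-11))*(469 + 90*(-11)) + (-(-4279)*(14 - 24) - 1*1320875)) + (-10523 + 12*1339)/(3*(-877 + 1339)) = (-990*(469 - 990) + (-(-4279)*(-10) - 1320875)) + (1/3)*(-10523 + 16068)/462 = (-990*(-521) + (-389*110 - 1320875)) + (1/3)*(1/462)*5545 = (515790 + (-42790 - 1320875)) + 5545/1386 = (515790 - 1363665) + 5545/1386 = -847875 + 5545/1386 = -1175149205/1386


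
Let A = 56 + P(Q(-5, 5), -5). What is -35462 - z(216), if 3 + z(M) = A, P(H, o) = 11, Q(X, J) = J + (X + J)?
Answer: -35526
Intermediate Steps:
Q(X, J) = X + 2*J (Q(X, J) = J + (J + X) = X + 2*J)
A = 67 (A = 56 + 11 = 67)
z(M) = 64 (z(M) = -3 + 67 = 64)
-35462 - z(216) = -35462 - 1*64 = -35462 - 64 = -35526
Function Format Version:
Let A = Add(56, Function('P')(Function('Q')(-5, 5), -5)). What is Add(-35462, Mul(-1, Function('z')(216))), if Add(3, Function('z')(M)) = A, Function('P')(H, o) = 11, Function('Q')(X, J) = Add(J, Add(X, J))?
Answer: -35526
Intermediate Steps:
Function('Q')(X, J) = Add(X, Mul(2, J)) (Function('Q')(X, J) = Add(J, Add(J, X)) = Add(X, Mul(2, J)))
A = 67 (A = Add(56, 11) = 67)
Function('z')(M) = 64 (Function('z')(M) = Add(-3, 67) = 64)
Add(-35462, Mul(-1, Function('z')(216))) = Add(-35462, Mul(-1, 64)) = Add(-35462, -64) = -35526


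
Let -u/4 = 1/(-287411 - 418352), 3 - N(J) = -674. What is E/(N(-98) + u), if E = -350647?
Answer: -22497607151/43436505 ≈ -517.94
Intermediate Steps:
N(J) = 677 (N(J) = 3 - 1*(-674) = 3 + 674 = 677)
u = 4/705763 (u = -4/(-287411 - 418352) = -4/(-705763) = -4*(-1/705763) = 4/705763 ≈ 5.6676e-6)
E/(N(-98) + u) = -350647/(677 + 4/705763) = -350647/477801555/705763 = -350647*705763/477801555 = -22497607151/43436505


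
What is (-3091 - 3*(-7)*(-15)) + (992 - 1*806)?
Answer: -3220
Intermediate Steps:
(-3091 - 3*(-7)*(-15)) + (992 - 1*806) = (-3091 + 21*(-15)) + (992 - 806) = (-3091 - 315) + 186 = -3406 + 186 = -3220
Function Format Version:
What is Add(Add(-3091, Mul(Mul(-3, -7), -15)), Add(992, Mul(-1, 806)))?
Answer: -3220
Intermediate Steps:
Add(Add(-3091, Mul(Mul(-3, -7), -15)), Add(992, Mul(-1, 806))) = Add(Add(-3091, Mul(21, -15)), Add(992, -806)) = Add(Add(-3091, -315), 186) = Add(-3406, 186) = -3220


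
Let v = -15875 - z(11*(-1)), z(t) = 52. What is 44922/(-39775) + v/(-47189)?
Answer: -1486327833/1876942475 ≈ -0.79189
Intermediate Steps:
v = -15927 (v = -15875 - 1*52 = -15875 - 52 = -15927)
44922/(-39775) + v/(-47189) = 44922/(-39775) - 15927/(-47189) = 44922*(-1/39775) - 15927*(-1/47189) = -44922/39775 + 15927/47189 = -1486327833/1876942475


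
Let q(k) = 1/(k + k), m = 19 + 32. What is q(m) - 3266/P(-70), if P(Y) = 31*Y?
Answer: 167651/110670 ≈ 1.5149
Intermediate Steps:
m = 51
q(k) = 1/(2*k)
q(m) - 3266/P(-70) = (½)/51 - 3266/(31*(-70)) = (½)*(1/51) - 3266/(-2170) = 1/102 - 3266*(-1/2170) = 1/102 + 1633/1085 = 167651/110670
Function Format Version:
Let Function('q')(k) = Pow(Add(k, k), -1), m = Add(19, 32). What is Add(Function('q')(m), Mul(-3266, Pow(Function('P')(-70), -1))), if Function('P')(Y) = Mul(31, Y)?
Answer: Rational(167651, 110670) ≈ 1.5149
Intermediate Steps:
m = 51
Function('q')(k) = Mul(Rational(1, 2), Pow(k, -1)) (Function('q')(k) = Pow(Mul(2, k), -1) = Mul(Rational(1, 2), Pow(k, -1)))
Add(Function('q')(m), Mul(-3266, Pow(Function('P')(-70), -1))) = Add(Mul(Rational(1, 2), Pow(51, -1)), Mul(-3266, Pow(Mul(31, -70), -1))) = Add(Mul(Rational(1, 2), Rational(1, 51)), Mul(-3266, Pow(-2170, -1))) = Add(Rational(1, 102), Mul(-3266, Rational(-1, 2170))) = Add(Rational(1, 102), Rational(1633, 1085)) = Rational(167651, 110670)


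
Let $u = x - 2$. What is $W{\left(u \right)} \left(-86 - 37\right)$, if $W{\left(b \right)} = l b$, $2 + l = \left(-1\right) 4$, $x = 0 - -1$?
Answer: $-738$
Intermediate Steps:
$x = 1$ ($x = 0 + 1 = 1$)
$l = -6$ ($l = -2 - 4 = -6$)
$u = -1$ ($u = 1 - 2 = -1$)
$W{\left(b \right)} = - 6 b$
$W{\left(u \right)} \left(-86 - 37\right) = \left(-6\right) \left(-1\right) \left(-86 - 37\right) = 6 \left(-123\right) = -738$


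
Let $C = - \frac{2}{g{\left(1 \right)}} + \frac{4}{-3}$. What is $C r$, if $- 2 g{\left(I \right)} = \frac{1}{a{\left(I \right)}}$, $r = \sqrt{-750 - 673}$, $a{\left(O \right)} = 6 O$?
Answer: $\frac{68 i \sqrt{1423}}{3} \approx 855.05 i$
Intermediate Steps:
$r = i \sqrt{1423}$ ($r = \sqrt{-1423} = i \sqrt{1423} \approx 37.723 i$)
$g{\left(I \right)} = - \frac{1}{12 I}$ ($g{\left(I \right)} = - \frac{1}{2 \cdot 6 I} = - \frac{\frac{1}{6} \frac{1}{I}}{2} = - \frac{1}{12 I}$)
$C = \frac{68}{3}$ ($C = - \frac{2}{\left(- \frac{1}{12}\right) 1^{-1}} + \frac{4}{-3} = - \frac{2}{\left(- \frac{1}{12}\right) 1} + 4 \left(- \frac{1}{3}\right) = - \frac{2}{- \frac{1}{12}} - \frac{4}{3} = \left(-2\right) \left(-12\right) - \frac{4}{3} = 24 - \frac{4}{3} = \frac{68}{3} \approx 22.667$)
$C r = \frac{68 i \sqrt{1423}}{3}$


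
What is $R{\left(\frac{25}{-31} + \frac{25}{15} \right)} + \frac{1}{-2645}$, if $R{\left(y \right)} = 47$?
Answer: $\frac{124314}{2645} \approx 47.0$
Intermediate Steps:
$R{\left(\frac{25}{-31} + \frac{25}{15} \right)} + \frac{1}{-2645} = 47 + \frac{1}{-2645} = 47 - \frac{1}{2645} = \frac{124314}{2645}$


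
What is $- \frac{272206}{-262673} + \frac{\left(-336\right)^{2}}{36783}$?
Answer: $\frac{4407476034}{1073544551} \approx 4.1055$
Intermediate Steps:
$- \frac{272206}{-262673} + \frac{\left(-336\right)^{2}}{36783} = \left(-272206\right) \left(- \frac{1}{262673}\right) + 112896 \cdot \frac{1}{36783} = \frac{272206}{262673} + \frac{12544}{4087} = \frac{4407476034}{1073544551}$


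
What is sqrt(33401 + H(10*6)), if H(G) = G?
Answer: sqrt(33461) ≈ 182.92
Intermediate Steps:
sqrt(33401 + H(10*6)) = sqrt(33401 + 10*6) = sqrt(33401 + 60) = sqrt(33461)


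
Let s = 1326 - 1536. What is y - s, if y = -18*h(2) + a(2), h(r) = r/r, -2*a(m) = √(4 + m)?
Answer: 192 - √6/2 ≈ 190.78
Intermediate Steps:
a(m) = -√(4 + m)/2
s = -210
h(r) = 1
y = -18 - √6/2 (y = -18*1 - √(4 + 2)/2 = -18 - √6/2 ≈ -19.225)
y - s = (-18 - √6/2) - 1*(-210) = (-18 - √6/2) + 210 = 192 - √6/2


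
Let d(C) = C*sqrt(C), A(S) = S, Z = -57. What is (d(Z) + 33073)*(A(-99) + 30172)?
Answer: 994604329 - 1714161*I*sqrt(57) ≈ 9.946e+8 - 1.2942e+7*I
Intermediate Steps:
d(C) = C**(3/2)
(d(Z) + 33073)*(A(-99) + 30172) = ((-57)**(3/2) + 33073)*(-99 + 30172) = (-57*I*sqrt(57) + 33073)*30073 = (33073 - 57*I*sqrt(57))*30073 = 994604329 - 1714161*I*sqrt(57)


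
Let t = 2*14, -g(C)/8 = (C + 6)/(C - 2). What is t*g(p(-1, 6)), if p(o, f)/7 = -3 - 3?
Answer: -2016/11 ≈ -183.27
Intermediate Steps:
p(o, f) = -42 (p(o, f) = 7*(-3 - 3) = 7*(-6) = -42)
g(C) = -8*(6 + C)/(-2 + C) (g(C) = -8*(C + 6)/(C - 2) = -8*(6 + C)/(-2 + C))
t = 28
t*g(p(-1, 6)) = 28*(8*(-6 - 1*(-42))/(-2 - 42)) = 28*(8*(-6 + 42)/(-44)) = 28*(8*(-1/44)*36) = 28*(-72/11) = -2016/11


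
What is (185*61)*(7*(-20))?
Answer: -1579900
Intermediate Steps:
(185*61)*(7*(-20)) = 11285*(-140) = -1579900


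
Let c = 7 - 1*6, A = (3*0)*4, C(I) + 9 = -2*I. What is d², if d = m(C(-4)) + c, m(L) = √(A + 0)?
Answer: 1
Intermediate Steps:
C(I) = -9 - 2*I
A = 0 (A = 0*4 = 0)
m(L) = 0 (m(L) = √(0 + 0) = √0 = 0)
c = 1 (c = 7 - 6 = 1)
d = 1 (d = 0 + 1 = 1)
d² = 1² = 1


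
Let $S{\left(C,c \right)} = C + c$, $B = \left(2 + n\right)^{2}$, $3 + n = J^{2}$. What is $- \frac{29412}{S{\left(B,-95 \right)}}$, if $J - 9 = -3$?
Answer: $- \frac{14706}{565} \approx -26.028$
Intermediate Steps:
$J = 6$ ($J = 9 - 3 = 6$)
$n = 33$ ($n = -3 + 6^{2} = -3 + 36 = 33$)
$B = 1225$ ($B = \left(2 + 33\right)^{2} = 35^{2} = 1225$)
$- \frac{29412}{S{\left(B,-95 \right)}} = - \frac{29412}{1225 - 95} = - \frac{29412}{1130} = \left(-29412\right) \frac{1}{1130} = - \frac{14706}{565}$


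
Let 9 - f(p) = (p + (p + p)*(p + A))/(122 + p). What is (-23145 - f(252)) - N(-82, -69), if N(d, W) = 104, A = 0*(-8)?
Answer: -4285616/187 ≈ -22918.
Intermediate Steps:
A = 0
f(p) = 9 - (p + 2*p²)/(122 + p) (f(p) = 9 - (p + (p + p)*(p + 0))/(122 + p) = 9 - (p + (2*p)*p)/(122 + p) = 9 - (p + 2*p²)/(122 + p))
(-23145 - f(252)) - N(-82, -69) = (-23145 - 2*(549 - 1*252² + 4*252)/(122 + 252)) - 1*104 = (-23145 - 2*(549 - 1*63504 + 1008)/374) - 104 = (-23145 - 2*(549 - 63504 + 1008)/374) - 104 = (-23145 - 2*(-61947)/374) - 104 = (-23145 - 1*(-61947/187)) - 104 = (-23145 + 61947/187) - 104 = -4266168/187 - 104 = -4285616/187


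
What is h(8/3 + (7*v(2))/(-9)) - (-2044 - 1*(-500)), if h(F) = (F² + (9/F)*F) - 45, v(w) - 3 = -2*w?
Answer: 123109/81 ≈ 1519.9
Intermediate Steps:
v(w) = 3 - 2*w
h(F) = -36 + F² (h(F) = (F² + 9) - 45 = (9 + F²) - 45 = -36 + F²)
h(8/3 + (7*v(2))/(-9)) - (-2044 - 1*(-500)) = (-36 + (8/3 + (7*(3 - 2*2))/(-9))²) - (-2044 - 1*(-500)) = (-36 + (8*(⅓) + (7*(3 - 4))*(-⅑))²) - (-2044 + 500) = (-36 + (8/3 + (7*(-1))*(-⅑))²) - 1*(-1544) = (-36 + (8/3 - 7*(-⅑))²) + 1544 = (-36 + (8/3 + 7/9)²) + 1544 = (-36 + (31/9)²) + 1544 = (-36 + 961/81) + 1544 = -1955/81 + 1544 = 123109/81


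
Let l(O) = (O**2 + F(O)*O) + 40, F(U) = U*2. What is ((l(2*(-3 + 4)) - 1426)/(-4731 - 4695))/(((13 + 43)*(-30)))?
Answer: -229/2639280 ≈ -8.6766e-5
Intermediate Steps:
F(U) = 2*U
l(O) = 40 + 3*O**2 (l(O) = (O**2 + (2*O)*O) + 40 = (O**2 + 2*O**2) + 40 = 3*O**2 + 40 = 40 + 3*O**2)
((l(2*(-3 + 4)) - 1426)/(-4731 - 4695))/(((13 + 43)*(-30))) = (((40 + 3*(2*(-3 + 4))**2) - 1426)/(-4731 - 4695))/(((13 + 43)*(-30))) = (((40 + 3*(2*1)**2) - 1426)/(-9426))/((56*(-30))) = (((40 + 3*2**2) - 1426)*(-1/9426))/(-1680) = (((40 + 3*4) - 1426)*(-1/9426))*(-1/1680) = (((40 + 12) - 1426)*(-1/9426))*(-1/1680) = ((52 - 1426)*(-1/9426))*(-1/1680) = -1374*(-1/9426)*(-1/1680) = (229/1571)*(-1/1680) = -229/2639280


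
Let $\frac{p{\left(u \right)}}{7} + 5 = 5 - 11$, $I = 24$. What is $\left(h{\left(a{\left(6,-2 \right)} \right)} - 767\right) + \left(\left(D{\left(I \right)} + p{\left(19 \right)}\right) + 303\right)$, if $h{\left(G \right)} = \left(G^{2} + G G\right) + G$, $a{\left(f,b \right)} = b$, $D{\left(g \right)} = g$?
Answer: $-511$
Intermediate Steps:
$h{\left(G \right)} = G + 2 G^{2}$ ($h{\left(G \right)} = \left(G^{2} + G^{2}\right) + G = 2 G^{2} + G = G + 2 G^{2}$)
$p{\left(u \right)} = -77$ ($p{\left(u \right)} = -35 + 7 \left(5 - 11\right) = -35 + 7 \left(-6\right) = -35 - 42 = -77$)
$\left(h{\left(a{\left(6,-2 \right)} \right)} - 767\right) + \left(\left(D{\left(I \right)} + p{\left(19 \right)}\right) + 303\right) = \left(- 2 \left(1 + 2 \left(-2\right)\right) - 767\right) + \left(\left(24 - 77\right) + 303\right) = \left(- 2 \left(1 - 4\right) - 767\right) + \left(-53 + 303\right) = \left(\left(-2\right) \left(-3\right) - 767\right) + 250 = \left(6 - 767\right) + 250 = -761 + 250 = -511$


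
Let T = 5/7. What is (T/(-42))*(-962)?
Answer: 2405/147 ≈ 16.361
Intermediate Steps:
T = 5/7 (T = 5*(⅐) = 5/7 ≈ 0.71429)
(T/(-42))*(-962) = ((5/7)/(-42))*(-962) = ((5/7)*(-1/42))*(-962) = -5/294*(-962) = 2405/147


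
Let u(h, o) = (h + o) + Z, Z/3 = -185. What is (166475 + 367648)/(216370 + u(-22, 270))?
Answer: 59347/24007 ≈ 2.4721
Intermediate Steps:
Z = -555 (Z = 3*(-185) = -555)
u(h, o) = -555 + h + o (u(h, o) = (h + o) - 555 = -555 + h + o)
(166475 + 367648)/(216370 + u(-22, 270)) = (166475 + 367648)/(216370 + (-555 - 22 + 270)) = 534123/(216370 - 307) = 534123/216063 = 534123*(1/216063) = 59347/24007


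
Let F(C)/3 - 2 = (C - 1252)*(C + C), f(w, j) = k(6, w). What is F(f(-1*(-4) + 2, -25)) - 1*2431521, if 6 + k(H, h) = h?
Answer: -2431515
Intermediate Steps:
k(H, h) = -6 + h
f(w, j) = -6 + w
F(C) = 6 + 6*C*(-1252 + C) (F(C) = 6 + 3*((C - 1252)*(C + C)) = 6 + 3*((-1252 + C)*(2*C)) = 6 + 3*(2*C*(-1252 + C)) = 6 + 6*C*(-1252 + C))
F(f(-1*(-4) + 2, -25)) - 1*2431521 = (6 - 7512*(-6 + (-1*(-4) + 2)) + 6*(-6 + (-1*(-4) + 2))**2) - 1*2431521 = (6 - 7512*(-6 + (4 + 2)) + 6*(-6 + (4 + 2))**2) - 2431521 = (6 - 7512*(-6 + 6) + 6*(-6 + 6)**2) - 2431521 = (6 - 7512*0 + 6*0**2) - 2431521 = (6 + 0 + 6*0) - 2431521 = (6 + 0 + 0) - 2431521 = 6 - 2431521 = -2431515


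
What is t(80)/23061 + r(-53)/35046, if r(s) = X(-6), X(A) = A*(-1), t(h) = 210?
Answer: 416557/44899767 ≈ 0.0092775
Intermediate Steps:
X(A) = -A
r(s) = 6 (r(s) = -1*(-6) = 6)
t(80)/23061 + r(-53)/35046 = 210/23061 + 6/35046 = 210*(1/23061) + 6*(1/35046) = 70/7687 + 1/5841 = 416557/44899767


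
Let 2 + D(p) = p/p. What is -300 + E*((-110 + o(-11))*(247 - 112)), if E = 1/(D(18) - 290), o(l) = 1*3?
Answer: -24285/97 ≈ -250.36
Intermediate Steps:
D(p) = -1 (D(p) = -2 + p/p = -2 + 1 = -1)
o(l) = 3
E = -1/291 (E = 1/(-1 - 290) = 1/(-291) = -1/291 ≈ -0.0034364)
-300 + E*((-110 + o(-11))*(247 - 112)) = -300 - (-110 + 3)*(247 - 112)/291 = -300 - (-107)*135/291 = -300 - 1/291*(-14445) = -300 + 4815/97 = -24285/97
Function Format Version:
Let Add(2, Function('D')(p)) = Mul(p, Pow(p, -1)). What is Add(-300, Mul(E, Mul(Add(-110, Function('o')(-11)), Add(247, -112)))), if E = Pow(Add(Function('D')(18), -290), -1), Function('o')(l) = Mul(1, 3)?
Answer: Rational(-24285, 97) ≈ -250.36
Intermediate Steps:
Function('D')(p) = -1 (Function('D')(p) = Add(-2, Mul(p, Pow(p, -1))) = Add(-2, 1) = -1)
Function('o')(l) = 3
E = Rational(-1, 291) (E = Pow(Add(-1, -290), -1) = Pow(-291, -1) = Rational(-1, 291) ≈ -0.0034364)
Add(-300, Mul(E, Mul(Add(-110, Function('o')(-11)), Add(247, -112)))) = Add(-300, Mul(Rational(-1, 291), Mul(Add(-110, 3), Add(247, -112)))) = Add(-300, Mul(Rational(-1, 291), Mul(-107, 135))) = Add(-300, Mul(Rational(-1, 291), -14445)) = Add(-300, Rational(4815, 97)) = Rational(-24285, 97)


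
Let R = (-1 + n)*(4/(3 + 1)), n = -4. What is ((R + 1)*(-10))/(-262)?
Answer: -20/131 ≈ -0.15267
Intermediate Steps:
R = -5 (R = (-1 - 4)*(4/(3 + 1)) = -5*4/4 = -5*1 = -5)
((R + 1)*(-10))/(-262) = ((-5 + 1)*(-10))/(-262) = -4*(-10)*(-1/262) = 40*(-1/262) = -20/131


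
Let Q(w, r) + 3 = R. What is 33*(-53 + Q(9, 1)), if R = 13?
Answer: -1419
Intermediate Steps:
Q(w, r) = 10 (Q(w, r) = -3 + 13 = 10)
33*(-53 + Q(9, 1)) = 33*(-53 + 10) = 33*(-43) = -1419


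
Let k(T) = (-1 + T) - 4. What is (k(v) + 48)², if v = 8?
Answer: 2601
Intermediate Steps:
k(T) = -5 + T
(k(v) + 48)² = ((-5 + 8) + 48)² = (3 + 48)² = 51² = 2601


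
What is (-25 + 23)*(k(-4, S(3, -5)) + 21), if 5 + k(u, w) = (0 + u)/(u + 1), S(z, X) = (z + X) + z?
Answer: -104/3 ≈ -34.667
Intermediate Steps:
S(z, X) = X + 2*z (S(z, X) = (X + z) + z = X + 2*z)
k(u, w) = -5 + u/(1 + u) (k(u, w) = -5 + (0 + u)/(u + 1) = -5 + u/(1 + u))
(-25 + 23)*(k(-4, S(3, -5)) + 21) = (-25 + 23)*((-5 - 4*(-4))/(1 - 4) + 21) = -2*((-5 + 16)/(-3) + 21) = -2*(-⅓*11 + 21) = -2*(-11/3 + 21) = -2*52/3 = -104/3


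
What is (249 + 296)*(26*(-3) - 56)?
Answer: -73030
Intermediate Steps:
(249 + 296)*(26*(-3) - 56) = 545*(-78 - 56) = 545*(-134) = -73030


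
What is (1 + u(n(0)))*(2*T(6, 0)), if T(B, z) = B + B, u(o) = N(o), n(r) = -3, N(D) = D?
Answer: -48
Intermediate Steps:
u(o) = o
T(B, z) = 2*B
(1 + u(n(0)))*(2*T(6, 0)) = (1 - 3)*(2*(2*6)) = -4*12 = -2*24 = -48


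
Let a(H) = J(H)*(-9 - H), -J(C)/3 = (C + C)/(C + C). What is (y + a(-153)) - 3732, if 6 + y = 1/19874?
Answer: -82874579/19874 ≈ -4170.0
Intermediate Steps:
y = -119243/19874 (y = -6 + 1/19874 = -119243/19874 ≈ -5.9999)
J(C) = -3 (J(C) = -3*(C + C)/(C + C) = -3*2*C/(2*C) = -3*2*C*1/(2*C) = -3*1 = -3)
a(H) = 27 + 3*H (a(H) = -3*(-9 - H) = 27 + 3*H)
(y + a(-153)) - 3732 = (-119243/19874 + (27 + 3*(-153))) - 3732 = (-119243/19874 + (27 - 459)) - 3732 = (-119243/19874 - 432) - 3732 = -8704811/19874 - 3732 = -82874579/19874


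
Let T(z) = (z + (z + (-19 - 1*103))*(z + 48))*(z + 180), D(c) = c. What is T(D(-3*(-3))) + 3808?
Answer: -1211840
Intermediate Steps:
T(z) = (180 + z)*(z + (-122 + z)*(48 + z)) (T(z) = (z + (z + (-19 - 103))*(48 + z))*(180 + z) = (z + (z - 122)*(48 + z))*(180 + z) = (z + (-122 + z)*(48 + z))*(180 + z) = (180 + z)*(z + (-122 + z)*(48 + z)))
T(D(-3*(-3))) + 3808 = (-1054080 + (-3*(-3))**3 - (-56988)*(-3) + 107*(-3*(-3))**2) + 3808 = (-1054080 + 9**3 - 18996*9 + 107*9**2) + 3808 = (-1054080 + 729 - 170964 + 107*81) + 3808 = (-1054080 + 729 - 170964 + 8667) + 3808 = -1215648 + 3808 = -1211840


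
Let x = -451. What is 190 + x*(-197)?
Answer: 89037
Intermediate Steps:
190 + x*(-197) = 190 - 451*(-197) = 190 + 88847 = 89037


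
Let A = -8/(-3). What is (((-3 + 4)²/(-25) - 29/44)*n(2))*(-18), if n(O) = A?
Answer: 9228/275 ≈ 33.556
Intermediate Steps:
A = 8/3 (A = -8*(-⅓) = 8/3 ≈ 2.6667)
n(O) = 8/3
(((-3 + 4)²/(-25) - 29/44)*n(2))*(-18) = (((-3 + 4)²/(-25) - 29/44)*(8/3))*(-18) = ((1²*(-1/25) - 29*1/44)*(8/3))*(-18) = ((1*(-1/25) - 29/44)*(8/3))*(-18) = ((-1/25 - 29/44)*(8/3))*(-18) = -769/1100*8/3*(-18) = -1538/825*(-18) = 9228/275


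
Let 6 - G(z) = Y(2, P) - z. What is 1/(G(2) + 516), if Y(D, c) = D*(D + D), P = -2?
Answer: 1/516 ≈ 0.0019380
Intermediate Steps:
Y(D, c) = 2*D² (Y(D, c) = D*(2*D) = 2*D²)
G(z) = -2 + z (G(z) = 6 - (2*2² - z) = 6 - (2*4 - z) = 6 - (8 - z) = 6 + (-8 + z) = -2 + z)
1/(G(2) + 516) = 1/((-2 + 2) + 516) = 1/(0 + 516) = 1/516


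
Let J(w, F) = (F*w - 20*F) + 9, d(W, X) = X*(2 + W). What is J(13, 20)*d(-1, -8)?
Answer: 1048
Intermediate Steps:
J(w, F) = 9 - 20*F + F*w (J(w, F) = (-20*F + F*w) + 9 = 9 - 20*F + F*w)
J(13, 20)*d(-1, -8) = (9 - 20*20 + 20*13)*(-8*(2 - 1)) = (9 - 400 + 260)*(-8*1) = -131*(-8) = 1048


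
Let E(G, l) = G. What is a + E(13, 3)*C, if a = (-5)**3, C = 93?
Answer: 1084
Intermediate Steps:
a = -125
a + E(13, 3)*C = -125 + 13*93 = -125 + 1209 = 1084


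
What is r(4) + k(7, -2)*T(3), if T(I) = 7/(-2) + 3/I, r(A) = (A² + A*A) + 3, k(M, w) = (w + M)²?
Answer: -55/2 ≈ -27.500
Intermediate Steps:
k(M, w) = (M + w)²
r(A) = 3 + 2*A² (r(A) = (A² + A²) + 3 = 2*A² + 3 = 3 + 2*A²)
T(I) = -7/2 + 3/I (T(I) = 7*(-½) + 3/I = -7/2 + 3/I)
r(4) + k(7, -2)*T(3) = (3 + 2*4²) + (7 - 2)²*(-7/2 + 3/3) = (3 + 2*16) + 5²*(-7/2 + 3*(⅓)) = (3 + 32) + 25*(-7/2 + 1) = 35 + 25*(-5/2) = 35 - 125/2 = -55/2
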